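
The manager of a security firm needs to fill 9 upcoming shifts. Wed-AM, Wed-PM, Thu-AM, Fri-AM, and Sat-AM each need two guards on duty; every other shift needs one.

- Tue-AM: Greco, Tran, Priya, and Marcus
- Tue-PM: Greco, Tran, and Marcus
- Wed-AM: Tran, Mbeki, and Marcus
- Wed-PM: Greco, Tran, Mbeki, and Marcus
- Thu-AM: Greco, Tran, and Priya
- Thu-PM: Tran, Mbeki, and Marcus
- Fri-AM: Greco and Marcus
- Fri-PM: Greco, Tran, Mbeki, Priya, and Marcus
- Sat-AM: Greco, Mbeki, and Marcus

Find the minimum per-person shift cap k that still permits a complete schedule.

3

With 5 guards and 14 worker-slots to fill, someone must work at least ⌈14/5⌉ = 3 shifts, so k ≥ 3.
k = 3 works: Tue-AM→Priya, Tue-PM→Greco, Wed-AM→Tran+Mbeki, Wed-PM→Mbeki+Marcus, Thu-AM→Greco+Tran, Thu-PM→Tran, Fri-AM→Greco+Marcus, Fri-PM→Priya, Sat-AM→Mbeki+Marcus.
Loads: Greco 3, Tran 3, Mbeki 3, Priya 2, Marcus 3 — all ≤ 3.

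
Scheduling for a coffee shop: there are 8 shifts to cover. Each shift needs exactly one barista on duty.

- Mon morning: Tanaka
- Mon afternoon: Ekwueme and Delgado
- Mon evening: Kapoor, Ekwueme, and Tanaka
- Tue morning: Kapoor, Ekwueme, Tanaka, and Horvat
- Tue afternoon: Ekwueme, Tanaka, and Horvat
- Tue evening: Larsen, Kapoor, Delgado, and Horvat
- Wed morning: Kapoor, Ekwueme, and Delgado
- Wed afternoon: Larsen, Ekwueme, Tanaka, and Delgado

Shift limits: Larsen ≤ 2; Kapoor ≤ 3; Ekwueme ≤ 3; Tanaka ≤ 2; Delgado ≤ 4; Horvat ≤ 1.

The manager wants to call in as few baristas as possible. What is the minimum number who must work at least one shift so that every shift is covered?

8 slots to fill and no one can take more than 4, so at least ⌈8/4⌉ = 2 baristas are needed.
Any 2 baristas together have capacity at most 4+3 = 7 < 8 slots, so 2 can never suffice.
Kapoor, Ekwueme, and Tanaka alone can cover everything: Mon morning→Tanaka, Mon afternoon→Ekwueme, Mon evening→Kapoor, Tue morning→Tanaka, Tue afternoon→Ekwueme, Tue evening→Kapoor, Wed morning→Kapoor, Wed afternoon→Ekwueme.

3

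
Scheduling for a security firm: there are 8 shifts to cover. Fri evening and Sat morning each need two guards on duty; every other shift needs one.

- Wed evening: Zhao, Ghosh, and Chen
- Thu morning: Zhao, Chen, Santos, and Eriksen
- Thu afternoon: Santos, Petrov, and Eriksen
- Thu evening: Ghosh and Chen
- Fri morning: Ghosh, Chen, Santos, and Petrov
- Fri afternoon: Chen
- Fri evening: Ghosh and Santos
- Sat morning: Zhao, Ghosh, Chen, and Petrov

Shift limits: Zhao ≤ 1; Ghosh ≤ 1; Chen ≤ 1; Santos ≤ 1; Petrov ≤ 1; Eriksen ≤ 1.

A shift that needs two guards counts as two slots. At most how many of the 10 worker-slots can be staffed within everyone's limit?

6

Total capacity across all guards is 1+1+1+1+1+1 = 6, and 10 slots are needed, so at most 6 can be filled.
An assignment achieving 6: Wed evening→Zhao, Thu morning→Eriksen, Thu afternoon→Petrov, Thu evening→Ghosh, Fri afternoon→Chen, Fri evening→Santos.
Loads: Zhao 1/1, Ghosh 1/1, Chen 1/1, Santos 1/1, Petrov 1/1, Eriksen 1/1.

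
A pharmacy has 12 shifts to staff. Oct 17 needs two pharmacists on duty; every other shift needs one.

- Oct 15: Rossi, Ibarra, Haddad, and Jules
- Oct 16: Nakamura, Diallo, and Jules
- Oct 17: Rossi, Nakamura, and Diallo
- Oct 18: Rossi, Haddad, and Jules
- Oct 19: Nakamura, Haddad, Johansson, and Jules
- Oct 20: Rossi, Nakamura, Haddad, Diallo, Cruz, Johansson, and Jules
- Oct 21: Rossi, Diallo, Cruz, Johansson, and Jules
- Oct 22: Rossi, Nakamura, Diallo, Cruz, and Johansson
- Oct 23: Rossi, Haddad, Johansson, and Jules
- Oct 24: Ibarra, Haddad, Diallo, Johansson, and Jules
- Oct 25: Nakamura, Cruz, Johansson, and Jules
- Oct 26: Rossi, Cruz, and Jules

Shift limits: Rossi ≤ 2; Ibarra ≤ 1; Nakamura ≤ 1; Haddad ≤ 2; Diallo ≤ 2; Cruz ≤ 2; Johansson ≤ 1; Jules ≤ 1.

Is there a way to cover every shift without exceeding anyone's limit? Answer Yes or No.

No

Total capacity is 2+1+1+2+2+2+1+1 = 12 but 13 worker-slots are needed — infeasible.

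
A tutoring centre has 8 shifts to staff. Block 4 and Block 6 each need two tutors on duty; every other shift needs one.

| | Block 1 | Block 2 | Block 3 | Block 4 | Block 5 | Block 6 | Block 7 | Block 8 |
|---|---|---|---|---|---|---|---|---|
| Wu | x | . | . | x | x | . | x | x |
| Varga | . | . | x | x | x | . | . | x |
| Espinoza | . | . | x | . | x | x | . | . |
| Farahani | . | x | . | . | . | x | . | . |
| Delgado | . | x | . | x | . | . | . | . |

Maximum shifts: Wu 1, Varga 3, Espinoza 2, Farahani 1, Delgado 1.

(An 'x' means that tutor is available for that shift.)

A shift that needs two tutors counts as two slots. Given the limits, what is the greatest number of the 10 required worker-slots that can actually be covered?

Total capacity across all tutors is 1+3+2+1+1 = 8, and 10 slots are needed, so at most 8 can be filled.
An assignment achieving 8: Block 1→Wu, Block 2→Farahani, Block 3→Varga, Block 4→Varga+Delgado, Block 5→Espinoza, Block 6→Espinoza, Block 8→Varga.
Loads: Wu 1/1, Varga 3/3, Espinoza 2/2, Farahani 1/1, Delgado 1/1.

8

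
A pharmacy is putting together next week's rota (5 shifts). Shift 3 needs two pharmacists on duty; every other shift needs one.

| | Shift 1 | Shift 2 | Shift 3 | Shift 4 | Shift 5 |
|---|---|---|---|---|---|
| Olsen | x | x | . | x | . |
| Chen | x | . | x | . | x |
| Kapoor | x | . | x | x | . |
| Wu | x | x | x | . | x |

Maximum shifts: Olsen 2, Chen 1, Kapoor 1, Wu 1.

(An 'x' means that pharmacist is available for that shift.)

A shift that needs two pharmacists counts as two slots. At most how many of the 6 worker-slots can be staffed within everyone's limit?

Total capacity across all pharmacists is 2+1+1+1 = 5, and 6 slots are needed, so at most 5 can be filled.
An assignment achieving 5: Shift 2→Olsen, Shift 3→Kapoor+Wu, Shift 4→Olsen, Shift 5→Chen.
Loads: Olsen 2/2, Chen 1/1, Kapoor 1/1, Wu 1/1.

5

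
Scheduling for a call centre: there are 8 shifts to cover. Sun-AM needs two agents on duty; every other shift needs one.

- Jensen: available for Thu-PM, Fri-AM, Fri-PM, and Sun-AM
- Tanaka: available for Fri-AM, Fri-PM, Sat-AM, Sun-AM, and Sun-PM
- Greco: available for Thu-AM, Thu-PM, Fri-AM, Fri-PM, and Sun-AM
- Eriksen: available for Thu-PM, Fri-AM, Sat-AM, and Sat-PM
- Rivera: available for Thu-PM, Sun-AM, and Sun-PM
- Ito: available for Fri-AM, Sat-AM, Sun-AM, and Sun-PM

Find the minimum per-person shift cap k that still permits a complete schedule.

2

With 6 agents and 9 worker-slots to fill, someone must work at least ⌈9/6⌉ = 2 shifts, so k ≥ 2.
k = 2 works: Thu-AM→Greco, Thu-PM→Jensen, Fri-AM→Greco, Fri-PM→Jensen, Sat-AM→Tanaka, Sat-PM→Eriksen, Sun-AM→Rivera+Ito, Sun-PM→Tanaka.
Loads: Jensen 2, Tanaka 2, Greco 2, Eriksen 1, Rivera 1, Ito 1 — all ≤ 2.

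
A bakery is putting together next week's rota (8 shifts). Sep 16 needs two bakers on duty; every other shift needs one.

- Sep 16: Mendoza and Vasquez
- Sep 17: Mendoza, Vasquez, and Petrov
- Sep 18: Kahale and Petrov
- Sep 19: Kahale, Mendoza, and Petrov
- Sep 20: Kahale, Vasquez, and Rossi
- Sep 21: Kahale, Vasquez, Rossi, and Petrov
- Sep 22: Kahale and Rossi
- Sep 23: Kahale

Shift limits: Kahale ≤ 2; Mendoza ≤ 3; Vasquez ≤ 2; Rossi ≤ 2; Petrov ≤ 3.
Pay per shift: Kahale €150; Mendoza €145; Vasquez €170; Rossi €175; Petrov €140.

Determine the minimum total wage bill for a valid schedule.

Sep 16 can only be covered by Mendoza and Vasquez, so that assignment is forced.
Sep 23 can only be covered by Kahale, so that assignment is forced.
Picking the cheapest available baker for each shift independently would cost €1325, but that ignores the shift limits.
An optimal schedule: Sep 16→Mendoza+Vasquez, Sep 17→Petrov, Sep 18→Petrov, Sep 19→Mendoza, Sep 20→Vasquez, Sep 21→Petrov, Sep 22→Kahale, Sep 23→Kahale.
Total: 145 + 170 + 140 + 140 + 145 + 170 + 140 + 150 + 150 = €1350.

€1350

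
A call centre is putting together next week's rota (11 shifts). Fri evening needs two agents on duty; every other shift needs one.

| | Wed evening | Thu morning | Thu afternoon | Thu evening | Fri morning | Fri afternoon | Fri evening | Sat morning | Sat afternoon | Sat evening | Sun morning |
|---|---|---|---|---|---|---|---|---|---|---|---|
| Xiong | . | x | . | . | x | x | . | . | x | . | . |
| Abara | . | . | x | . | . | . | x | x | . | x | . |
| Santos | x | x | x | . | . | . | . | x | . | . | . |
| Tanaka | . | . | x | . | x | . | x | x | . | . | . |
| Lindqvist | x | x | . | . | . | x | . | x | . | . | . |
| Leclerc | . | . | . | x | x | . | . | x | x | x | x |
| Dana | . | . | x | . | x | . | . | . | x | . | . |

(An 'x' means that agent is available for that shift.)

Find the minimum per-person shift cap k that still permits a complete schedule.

With 7 agents and 12 worker-slots to fill, someone must work at least ⌈12/7⌉ = 2 shifts, so k ≥ 2.
k = 2 works: Wed evening→Santos, Thu morning→Xiong, Thu afternoon→Santos, Thu evening→Leclerc, Fri morning→Tanaka, Fri afternoon→Xiong, Fri evening→Abara+Tanaka, Sat morning→Lindqvist, Sat afternoon→Dana, Sat evening→Abara, Sun morning→Leclerc.
Loads: Xiong 2, Abara 2, Santos 2, Tanaka 2, Lindqvist 1, Leclerc 2, Dana 1 — all ≤ 2.

2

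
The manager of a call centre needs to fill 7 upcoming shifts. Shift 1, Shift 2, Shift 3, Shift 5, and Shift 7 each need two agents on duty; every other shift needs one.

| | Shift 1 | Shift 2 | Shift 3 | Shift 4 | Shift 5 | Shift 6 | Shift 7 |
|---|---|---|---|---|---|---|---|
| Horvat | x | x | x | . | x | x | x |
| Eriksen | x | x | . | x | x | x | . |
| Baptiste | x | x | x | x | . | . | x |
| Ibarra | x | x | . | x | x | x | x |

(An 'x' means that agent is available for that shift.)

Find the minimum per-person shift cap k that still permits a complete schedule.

With 4 agents and 12 worker-slots to fill, someone must work at least ⌈12/4⌉ = 3 shifts, so k ≥ 3.
k = 3 works: Shift 1→Eriksen+Ibarra, Shift 2→Baptiste+Ibarra, Shift 3→Horvat+Baptiste, Shift 4→Eriksen, Shift 5→Horvat+Eriksen, Shift 6→Horvat, Shift 7→Baptiste+Ibarra.
Loads: Horvat 3, Eriksen 3, Baptiste 3, Ibarra 3 — all ≤ 3.

3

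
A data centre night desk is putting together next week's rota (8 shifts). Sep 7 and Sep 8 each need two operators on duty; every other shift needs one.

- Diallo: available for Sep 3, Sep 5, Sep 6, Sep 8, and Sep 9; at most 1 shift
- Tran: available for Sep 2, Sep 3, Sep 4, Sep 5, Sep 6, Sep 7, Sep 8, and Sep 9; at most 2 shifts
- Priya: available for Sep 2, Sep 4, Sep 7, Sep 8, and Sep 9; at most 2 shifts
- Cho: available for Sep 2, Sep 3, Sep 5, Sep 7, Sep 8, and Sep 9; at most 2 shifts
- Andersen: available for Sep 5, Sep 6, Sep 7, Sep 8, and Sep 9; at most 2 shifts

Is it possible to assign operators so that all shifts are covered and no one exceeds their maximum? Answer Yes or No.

Total capacity is 1+2+2+2+2 = 9 but 10 worker-slots are needed — infeasible.

No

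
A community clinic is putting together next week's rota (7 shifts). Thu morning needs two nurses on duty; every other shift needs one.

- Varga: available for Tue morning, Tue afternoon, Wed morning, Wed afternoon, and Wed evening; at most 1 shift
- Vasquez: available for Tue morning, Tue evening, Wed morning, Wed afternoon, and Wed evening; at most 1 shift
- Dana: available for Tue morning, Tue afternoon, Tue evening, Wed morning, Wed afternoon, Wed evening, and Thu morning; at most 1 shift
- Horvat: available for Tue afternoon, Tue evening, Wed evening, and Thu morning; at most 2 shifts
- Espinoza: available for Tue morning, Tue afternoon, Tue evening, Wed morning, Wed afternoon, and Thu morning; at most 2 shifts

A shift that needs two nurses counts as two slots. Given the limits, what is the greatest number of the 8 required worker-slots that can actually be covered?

Total capacity across all nurses is 1+1+1+2+2 = 7, and 8 slots are needed, so at most 7 can be filled.
An assignment achieving 7: Tue morning→Varga, Tue afternoon→Horvat, Tue evening→Vasquez, Wed morning→Espinoza, Wed afternoon→Espinoza, Thu morning→Dana+Horvat.
Loads: Varga 1/1, Vasquez 1/1, Dana 1/1, Horvat 2/2, Espinoza 2/2.

7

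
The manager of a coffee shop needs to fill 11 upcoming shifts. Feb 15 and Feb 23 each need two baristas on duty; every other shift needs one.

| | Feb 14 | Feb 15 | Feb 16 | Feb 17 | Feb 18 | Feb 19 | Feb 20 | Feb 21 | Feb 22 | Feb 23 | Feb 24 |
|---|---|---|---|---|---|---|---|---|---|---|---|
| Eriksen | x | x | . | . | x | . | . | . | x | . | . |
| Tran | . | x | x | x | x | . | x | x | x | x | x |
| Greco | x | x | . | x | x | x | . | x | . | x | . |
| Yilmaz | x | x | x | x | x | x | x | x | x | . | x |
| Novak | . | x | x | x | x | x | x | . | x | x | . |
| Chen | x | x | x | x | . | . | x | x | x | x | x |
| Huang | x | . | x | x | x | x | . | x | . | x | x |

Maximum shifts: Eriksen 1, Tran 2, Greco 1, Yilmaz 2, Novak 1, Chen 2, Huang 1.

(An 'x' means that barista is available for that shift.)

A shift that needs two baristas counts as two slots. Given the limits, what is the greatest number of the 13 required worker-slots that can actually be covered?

Total capacity across all baristas is 1+2+1+2+1+2+1 = 10, and 13 slots are needed, so at most 10 can be filled.
An assignment achieving 10: Feb 14→Eriksen, Feb 15→Chen, Feb 16→Yilmaz, Feb 19→Greco, Feb 20→Tran, Feb 21→Yilmaz, Feb 22→Novak, Feb 23→Chen+Huang, Feb 24→Tran.
Loads: Eriksen 1/1, Tran 2/2, Greco 1/1, Yilmaz 2/2, Novak 1/1, Chen 2/2, Huang 1/1.

10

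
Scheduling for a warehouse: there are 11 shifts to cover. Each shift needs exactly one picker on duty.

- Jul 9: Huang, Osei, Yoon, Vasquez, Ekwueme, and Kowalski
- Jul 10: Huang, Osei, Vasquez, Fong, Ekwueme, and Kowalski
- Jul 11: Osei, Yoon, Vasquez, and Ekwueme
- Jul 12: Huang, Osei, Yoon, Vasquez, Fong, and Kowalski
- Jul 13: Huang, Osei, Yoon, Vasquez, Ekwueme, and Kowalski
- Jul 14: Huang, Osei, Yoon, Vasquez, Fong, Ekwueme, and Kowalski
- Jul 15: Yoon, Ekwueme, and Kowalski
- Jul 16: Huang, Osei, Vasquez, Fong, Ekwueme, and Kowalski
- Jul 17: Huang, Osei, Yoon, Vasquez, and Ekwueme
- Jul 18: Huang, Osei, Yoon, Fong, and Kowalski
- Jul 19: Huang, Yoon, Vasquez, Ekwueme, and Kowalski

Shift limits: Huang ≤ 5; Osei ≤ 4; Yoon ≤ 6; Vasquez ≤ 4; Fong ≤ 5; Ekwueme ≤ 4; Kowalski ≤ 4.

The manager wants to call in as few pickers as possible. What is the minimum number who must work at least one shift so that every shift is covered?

2

11 slots to fill and no one can take more than 6, so at least ⌈11/6⌉ = 2 pickers are needed.
Huang and Yoon alone can cover everything: Jul 9→Huang, Jul 10→Huang, Jul 11→Yoon, Jul 12→Huang, Jul 13→Huang, Jul 14→Yoon, Jul 15→Yoon, Jul 16→Huang, Jul 17→Yoon, Jul 18→Yoon, Jul 19→Yoon.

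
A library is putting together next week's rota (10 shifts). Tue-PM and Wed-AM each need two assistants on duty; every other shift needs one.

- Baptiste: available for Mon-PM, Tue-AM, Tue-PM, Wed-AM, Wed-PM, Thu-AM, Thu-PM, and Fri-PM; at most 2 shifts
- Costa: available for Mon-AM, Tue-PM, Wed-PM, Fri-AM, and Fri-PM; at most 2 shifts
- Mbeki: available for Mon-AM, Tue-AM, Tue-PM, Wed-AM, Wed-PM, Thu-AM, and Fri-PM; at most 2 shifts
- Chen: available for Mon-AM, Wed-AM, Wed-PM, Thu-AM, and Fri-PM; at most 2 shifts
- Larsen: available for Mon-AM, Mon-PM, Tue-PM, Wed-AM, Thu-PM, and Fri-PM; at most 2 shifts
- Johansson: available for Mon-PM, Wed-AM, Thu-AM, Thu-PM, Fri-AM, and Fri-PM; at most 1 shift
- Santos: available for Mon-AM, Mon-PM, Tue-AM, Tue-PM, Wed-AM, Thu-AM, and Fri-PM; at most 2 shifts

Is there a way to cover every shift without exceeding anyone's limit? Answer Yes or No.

One valid schedule: Mon-AM→Mbeki, Mon-PM→Larsen, Tue-AM→Baptiste, Tue-PM→Larsen+Santos, Wed-AM→Chen+Johansson, Wed-PM→Costa, Thu-AM→Mbeki, Thu-PM→Baptiste, Fri-AM→Costa, Fri-PM→Chen.
Loads: Baptiste 2/2, Costa 2/2, Mbeki 2/2, Chen 2/2, Larsen 2/2, Johansson 1/1, Santos 1/2 — all within limits.

Yes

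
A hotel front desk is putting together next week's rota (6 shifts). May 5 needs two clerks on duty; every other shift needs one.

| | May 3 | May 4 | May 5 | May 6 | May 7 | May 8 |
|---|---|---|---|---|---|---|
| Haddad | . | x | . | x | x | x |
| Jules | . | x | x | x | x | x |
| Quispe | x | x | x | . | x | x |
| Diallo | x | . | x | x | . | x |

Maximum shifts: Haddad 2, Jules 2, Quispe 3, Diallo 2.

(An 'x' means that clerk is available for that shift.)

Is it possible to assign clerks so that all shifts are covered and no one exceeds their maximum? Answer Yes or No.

One valid schedule: May 3→Quispe, May 4→Haddad, May 5→Jules+Quispe, May 6→Haddad, May 7→Jules, May 8→Quispe.
Loads: Haddad 2/2, Jules 2/2, Quispe 3/3, Diallo 0/2 — all within limits.

Yes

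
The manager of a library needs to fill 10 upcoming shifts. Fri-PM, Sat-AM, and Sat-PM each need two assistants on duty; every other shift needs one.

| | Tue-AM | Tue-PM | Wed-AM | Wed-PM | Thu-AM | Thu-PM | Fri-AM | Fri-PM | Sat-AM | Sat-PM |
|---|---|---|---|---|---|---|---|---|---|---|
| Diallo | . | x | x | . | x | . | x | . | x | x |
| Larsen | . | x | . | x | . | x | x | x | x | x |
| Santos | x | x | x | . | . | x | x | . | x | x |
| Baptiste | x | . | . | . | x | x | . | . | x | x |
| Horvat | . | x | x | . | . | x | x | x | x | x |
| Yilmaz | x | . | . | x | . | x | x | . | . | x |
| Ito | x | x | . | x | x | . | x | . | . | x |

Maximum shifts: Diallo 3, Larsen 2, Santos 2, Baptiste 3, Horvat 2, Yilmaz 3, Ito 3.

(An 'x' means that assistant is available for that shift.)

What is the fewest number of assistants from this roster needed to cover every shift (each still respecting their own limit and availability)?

5

13 slots to fill and no one can take more than 3, so at least ⌈13/3⌉ = 5 assistants are needed.
Diallo, Larsen, Baptiste, Horvat, and Yilmaz alone can cover everything: Tue-AM→Baptiste, Tue-PM→Diallo, Wed-AM→Diallo, Wed-PM→Larsen, Thu-AM→Diallo, Thu-PM→Yilmaz, Fri-AM→Yilmaz, Fri-PM→Larsen+Horvat, Sat-AM→Baptiste+Horvat, Sat-PM→Baptiste+Yilmaz.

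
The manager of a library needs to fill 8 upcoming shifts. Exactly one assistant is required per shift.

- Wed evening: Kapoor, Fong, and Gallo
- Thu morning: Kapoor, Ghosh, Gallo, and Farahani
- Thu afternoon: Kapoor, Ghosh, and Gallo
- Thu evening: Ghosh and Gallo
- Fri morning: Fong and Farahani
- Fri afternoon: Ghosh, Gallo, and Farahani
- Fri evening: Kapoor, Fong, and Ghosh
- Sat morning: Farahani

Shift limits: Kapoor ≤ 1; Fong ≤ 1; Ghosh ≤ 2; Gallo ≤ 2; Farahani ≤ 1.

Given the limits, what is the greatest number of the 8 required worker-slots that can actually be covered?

7

Total capacity across all assistants is 1+1+2+2+1 = 7, and 8 slots are needed, so at most 7 can be filled.
An assignment achieving 7: Wed evening→Kapoor, Thu morning→Gallo, Thu afternoon→Ghosh, Thu evening→Ghosh, Fri morning→Fong, Fri afternoon→Gallo, Sat morning→Farahani.
Loads: Kapoor 1/1, Fong 1/1, Ghosh 2/2, Gallo 2/2, Farahani 1/1.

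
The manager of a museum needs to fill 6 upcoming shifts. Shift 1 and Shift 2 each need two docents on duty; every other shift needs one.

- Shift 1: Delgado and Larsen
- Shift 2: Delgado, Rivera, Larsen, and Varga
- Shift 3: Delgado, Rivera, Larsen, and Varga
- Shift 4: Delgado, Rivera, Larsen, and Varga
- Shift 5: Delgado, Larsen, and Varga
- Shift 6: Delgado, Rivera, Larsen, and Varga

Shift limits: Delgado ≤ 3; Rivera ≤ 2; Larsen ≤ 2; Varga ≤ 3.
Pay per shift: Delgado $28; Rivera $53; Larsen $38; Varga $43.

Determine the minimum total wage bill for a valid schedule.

$289

Shift 1 can only be covered by Delgado and Larsen, so that assignment is forced.
Picking the cheapest available docent for each shift independently would cost $244, but that ignores the shift limits.
An optimal schedule: Shift 1→Delgado+Larsen, Shift 2→Larsen+Varga, Shift 3→Delgado, Shift 4→Varga, Shift 5→Delgado, Shift 6→Varga.
Total: 28 + 38 + 38 + 43 + 28 + 43 + 28 + 43 = $289.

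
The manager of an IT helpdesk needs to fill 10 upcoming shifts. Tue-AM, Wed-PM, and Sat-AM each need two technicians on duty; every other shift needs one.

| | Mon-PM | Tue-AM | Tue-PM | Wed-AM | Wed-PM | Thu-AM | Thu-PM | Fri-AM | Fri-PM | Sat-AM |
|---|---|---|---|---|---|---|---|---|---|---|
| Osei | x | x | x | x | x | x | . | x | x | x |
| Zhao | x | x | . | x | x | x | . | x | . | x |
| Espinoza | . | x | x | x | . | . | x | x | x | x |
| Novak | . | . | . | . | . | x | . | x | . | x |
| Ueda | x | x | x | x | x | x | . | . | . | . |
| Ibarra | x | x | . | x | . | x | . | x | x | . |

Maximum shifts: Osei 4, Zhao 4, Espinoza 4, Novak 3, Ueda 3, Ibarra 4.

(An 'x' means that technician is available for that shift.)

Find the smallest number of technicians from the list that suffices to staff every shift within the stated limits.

13 slots to fill and no one can take more than 4, so at least ⌈13/4⌉ = 4 technicians are needed.
Osei, Zhao, Espinoza, and Novak alone can cover everything: Mon-PM→Osei, Tue-AM→Zhao+Espinoza, Tue-PM→Osei, Wed-AM→Zhao, Wed-PM→Osei+Zhao, Thu-AM→Zhao, Thu-PM→Espinoza, Fri-AM→Espinoza, Fri-PM→Osei, Sat-AM→Espinoza+Novak.

4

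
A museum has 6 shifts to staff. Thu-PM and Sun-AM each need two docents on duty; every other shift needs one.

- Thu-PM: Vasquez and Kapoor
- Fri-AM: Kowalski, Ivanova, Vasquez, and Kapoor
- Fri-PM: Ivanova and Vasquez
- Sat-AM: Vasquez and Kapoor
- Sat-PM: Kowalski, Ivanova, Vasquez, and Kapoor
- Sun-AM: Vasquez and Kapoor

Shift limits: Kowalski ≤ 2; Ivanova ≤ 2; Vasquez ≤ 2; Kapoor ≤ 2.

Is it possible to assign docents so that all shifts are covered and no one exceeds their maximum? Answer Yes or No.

No

Total capacity is 8 and 8 slots are needed, so capacity alone doesn't rule it out.
Shifts {Thu-PM, Sat-AM, Sun-AM} need 5 worker-slots in total, but the docents available for any of those shifts (Vasquez and Kapoor) can supply at most 4 among them. So no valid schedule exists.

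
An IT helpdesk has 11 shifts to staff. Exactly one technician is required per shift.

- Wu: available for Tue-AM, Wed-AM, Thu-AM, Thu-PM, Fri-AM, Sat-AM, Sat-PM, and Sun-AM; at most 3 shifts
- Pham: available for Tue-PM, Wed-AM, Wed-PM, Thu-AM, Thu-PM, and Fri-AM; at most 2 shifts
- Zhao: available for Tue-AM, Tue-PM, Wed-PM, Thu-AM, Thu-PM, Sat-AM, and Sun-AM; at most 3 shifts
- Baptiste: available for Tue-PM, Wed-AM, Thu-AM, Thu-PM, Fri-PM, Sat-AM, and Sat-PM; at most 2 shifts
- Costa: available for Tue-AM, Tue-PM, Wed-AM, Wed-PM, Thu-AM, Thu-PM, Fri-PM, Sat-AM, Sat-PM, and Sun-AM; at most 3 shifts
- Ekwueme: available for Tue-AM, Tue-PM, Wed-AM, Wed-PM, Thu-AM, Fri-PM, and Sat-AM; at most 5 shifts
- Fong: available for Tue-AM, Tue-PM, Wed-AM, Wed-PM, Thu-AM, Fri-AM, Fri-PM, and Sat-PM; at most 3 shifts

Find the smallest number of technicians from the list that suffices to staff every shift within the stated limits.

11 slots to fill and no one can take more than 5, so at least ⌈11/5⌉ = 3 technicians are needed.
Wu, Zhao, and Ekwueme alone can cover everything: Tue-AM→Ekwueme, Tue-PM→Zhao, Wed-AM→Wu, Wed-PM→Ekwueme, Thu-AM→Ekwueme, Thu-PM→Zhao, Fri-AM→Wu, Fri-PM→Ekwueme, Sat-AM→Ekwueme, Sat-PM→Wu, Sun-AM→Zhao.

3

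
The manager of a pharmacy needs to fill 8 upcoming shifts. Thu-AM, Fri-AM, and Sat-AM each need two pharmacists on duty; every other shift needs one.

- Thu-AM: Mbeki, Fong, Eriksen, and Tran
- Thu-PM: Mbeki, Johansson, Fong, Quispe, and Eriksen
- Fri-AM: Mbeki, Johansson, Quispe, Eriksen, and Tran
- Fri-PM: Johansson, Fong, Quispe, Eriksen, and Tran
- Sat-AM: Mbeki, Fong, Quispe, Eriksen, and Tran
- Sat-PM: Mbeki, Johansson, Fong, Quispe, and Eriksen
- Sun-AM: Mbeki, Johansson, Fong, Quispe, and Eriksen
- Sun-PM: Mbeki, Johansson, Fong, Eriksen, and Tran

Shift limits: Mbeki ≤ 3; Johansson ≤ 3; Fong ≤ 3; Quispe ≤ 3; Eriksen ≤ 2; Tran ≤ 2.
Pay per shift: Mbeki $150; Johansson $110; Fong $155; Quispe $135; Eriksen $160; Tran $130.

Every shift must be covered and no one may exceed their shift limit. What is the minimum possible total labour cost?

Picking the cheapest available pharmacist for each shift independently would cost $1335, but that ignores the shift limits.
An optimal schedule: Thu-AM→Tran+Mbeki, Thu-PM→Johansson, Fri-AM→Quispe+Mbeki, Fri-PM→Johansson, Sat-AM→Quispe+Mbeki, Sat-PM→Johansson, Sun-AM→Quispe, Sun-PM→Tran.
Total: 130 + 150 + 110 + 135 + 150 + 110 + 135 + 150 + 110 + 135 + 130 = $1445.

$1445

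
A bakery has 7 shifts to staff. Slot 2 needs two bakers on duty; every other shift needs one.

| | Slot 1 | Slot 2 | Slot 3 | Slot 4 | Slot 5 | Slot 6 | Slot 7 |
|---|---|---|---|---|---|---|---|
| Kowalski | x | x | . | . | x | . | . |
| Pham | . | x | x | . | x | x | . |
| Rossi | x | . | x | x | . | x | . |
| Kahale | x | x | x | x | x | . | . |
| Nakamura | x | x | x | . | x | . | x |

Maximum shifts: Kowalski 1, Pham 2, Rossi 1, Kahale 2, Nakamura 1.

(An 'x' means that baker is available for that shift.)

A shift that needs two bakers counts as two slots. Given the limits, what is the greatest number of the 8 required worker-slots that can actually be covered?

Total capacity across all bakers is 1+2+1+2+1 = 7, and 8 slots are needed, so at most 7 can be filled.
An assignment achieving 7: Slot 1→Kowalski, Slot 2→Pham+Kahale, Slot 3→Kahale, Slot 4→Rossi, Slot 6→Pham, Slot 7→Nakamura.
Loads: Kowalski 1/1, Pham 2/2, Rossi 1/1, Kahale 2/2, Nakamura 1/1.

7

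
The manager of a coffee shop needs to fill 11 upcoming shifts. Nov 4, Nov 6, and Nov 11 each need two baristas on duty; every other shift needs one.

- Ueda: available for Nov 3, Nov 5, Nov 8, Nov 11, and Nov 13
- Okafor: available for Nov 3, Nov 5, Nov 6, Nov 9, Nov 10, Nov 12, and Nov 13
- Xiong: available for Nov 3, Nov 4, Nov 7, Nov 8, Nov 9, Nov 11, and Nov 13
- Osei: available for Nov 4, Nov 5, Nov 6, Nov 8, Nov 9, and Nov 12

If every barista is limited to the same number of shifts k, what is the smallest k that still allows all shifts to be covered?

4

With 4 baristas and 14 worker-slots to fill, someone must work at least ⌈14/4⌉ = 4 shifts, so k ≥ 4.
k = 4 works: Nov 3→Ueda, Nov 4→Xiong+Osei, Nov 5→Ueda, Nov 6→Okafor+Osei, Nov 7→Xiong, Nov 8→Ueda, Nov 9→Okafor, Nov 10→Okafor, Nov 11→Ueda+Xiong, Nov 12→Okafor, Nov 13→Xiong.
Loads: Ueda 4, Okafor 4, Xiong 4, Osei 2 — all ≤ 4.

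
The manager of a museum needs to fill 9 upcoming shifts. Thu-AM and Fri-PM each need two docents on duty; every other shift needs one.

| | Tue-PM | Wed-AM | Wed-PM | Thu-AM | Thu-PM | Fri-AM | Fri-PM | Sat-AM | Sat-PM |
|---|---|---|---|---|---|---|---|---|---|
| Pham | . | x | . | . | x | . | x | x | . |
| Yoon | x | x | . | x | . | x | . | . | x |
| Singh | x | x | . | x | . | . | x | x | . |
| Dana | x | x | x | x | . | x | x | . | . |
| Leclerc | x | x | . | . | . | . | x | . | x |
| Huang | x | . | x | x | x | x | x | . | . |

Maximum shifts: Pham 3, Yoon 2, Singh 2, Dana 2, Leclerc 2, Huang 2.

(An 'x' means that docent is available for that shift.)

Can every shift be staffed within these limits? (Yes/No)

Yes

One valid schedule: Tue-PM→Singh, Wed-AM→Pham, Wed-PM→Dana, Thu-AM→Singh+Dana, Thu-PM→Pham, Fri-AM→Yoon, Fri-PM→Leclerc+Huang, Sat-AM→Pham, Sat-PM→Yoon.
Loads: Pham 3/3, Yoon 2/2, Singh 2/2, Dana 2/2, Leclerc 1/2, Huang 1/2 — all within limits.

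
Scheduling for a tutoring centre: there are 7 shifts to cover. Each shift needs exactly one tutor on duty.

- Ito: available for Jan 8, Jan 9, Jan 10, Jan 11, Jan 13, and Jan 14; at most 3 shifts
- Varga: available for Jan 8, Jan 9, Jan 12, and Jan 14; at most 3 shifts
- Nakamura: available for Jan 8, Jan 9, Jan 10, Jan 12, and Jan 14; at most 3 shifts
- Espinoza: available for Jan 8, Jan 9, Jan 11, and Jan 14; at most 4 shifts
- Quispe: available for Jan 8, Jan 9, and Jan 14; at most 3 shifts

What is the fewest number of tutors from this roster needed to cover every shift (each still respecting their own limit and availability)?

3

7 slots to fill and no one can take more than 4, so at least ⌈7/4⌉ = 2 tutors are needed.
No set of 2 tutors can cover every shift (each such set leaves at least one shift with no one available or exceeds a cap).
Ito, Varga, and Nakamura alone can cover everything: Jan 8→Varga, Jan 9→Varga, Jan 10→Ito, Jan 11→Ito, Jan 12→Varga, Jan 13→Ito, Jan 14→Nakamura.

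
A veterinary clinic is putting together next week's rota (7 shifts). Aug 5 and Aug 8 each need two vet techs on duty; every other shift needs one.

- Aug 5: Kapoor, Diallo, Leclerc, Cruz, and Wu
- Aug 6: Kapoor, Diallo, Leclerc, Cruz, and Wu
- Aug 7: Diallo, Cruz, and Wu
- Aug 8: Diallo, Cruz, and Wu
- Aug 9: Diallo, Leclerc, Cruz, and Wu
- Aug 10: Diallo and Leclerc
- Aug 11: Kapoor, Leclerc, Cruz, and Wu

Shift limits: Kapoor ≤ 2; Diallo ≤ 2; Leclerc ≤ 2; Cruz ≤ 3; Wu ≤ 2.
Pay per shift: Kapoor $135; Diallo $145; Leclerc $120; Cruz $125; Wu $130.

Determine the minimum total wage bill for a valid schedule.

$1145

Picking the cheapest available vet tech for each shift independently would cost $1105, but that ignores the shift limits.
An optimal schedule: Aug 5→Wu+Kapoor, Aug 6→Kapoor, Aug 7→Cruz, Aug 8→Cruz+Wu, Aug 9→Leclerc, Aug 10→Leclerc, Aug 11→Cruz.
Total: 130 + 135 + 135 + 125 + 125 + 130 + 120 + 120 + 125 = $1145.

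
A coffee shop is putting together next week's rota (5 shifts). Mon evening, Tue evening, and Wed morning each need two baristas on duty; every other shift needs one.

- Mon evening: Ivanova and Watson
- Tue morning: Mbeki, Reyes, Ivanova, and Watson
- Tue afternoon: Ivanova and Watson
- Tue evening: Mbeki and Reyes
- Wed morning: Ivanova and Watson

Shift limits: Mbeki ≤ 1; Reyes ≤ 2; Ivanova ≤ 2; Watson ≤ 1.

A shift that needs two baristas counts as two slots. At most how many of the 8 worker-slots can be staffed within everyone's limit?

Total capacity across all baristas is 1+2+2+1 = 6, and 8 slots are needed, so at most 6 can be filled.
An assignment achieving 6: Mon evening→Ivanova+Watson, Tue morning→Reyes, Tue afternoon→Ivanova, Tue evening→Mbeki+Reyes.
Loads: Mbeki 1/1, Reyes 2/2, Ivanova 2/2, Watson 1/1.

6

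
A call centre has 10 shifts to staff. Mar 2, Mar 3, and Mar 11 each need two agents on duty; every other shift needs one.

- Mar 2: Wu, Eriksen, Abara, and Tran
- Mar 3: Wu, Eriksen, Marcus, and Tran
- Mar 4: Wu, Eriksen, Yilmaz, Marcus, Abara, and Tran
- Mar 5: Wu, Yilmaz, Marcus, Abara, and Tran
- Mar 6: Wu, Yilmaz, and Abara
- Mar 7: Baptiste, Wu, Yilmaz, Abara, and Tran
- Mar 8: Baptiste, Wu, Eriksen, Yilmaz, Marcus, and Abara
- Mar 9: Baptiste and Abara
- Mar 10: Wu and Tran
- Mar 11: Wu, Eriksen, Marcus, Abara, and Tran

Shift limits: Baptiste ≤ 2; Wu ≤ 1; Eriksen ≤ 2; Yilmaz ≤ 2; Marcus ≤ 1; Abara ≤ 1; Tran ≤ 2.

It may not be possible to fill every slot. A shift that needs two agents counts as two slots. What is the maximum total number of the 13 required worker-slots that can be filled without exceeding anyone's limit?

11

Total capacity across all agents is 2+1+2+2+1+1+2 = 11, and 13 slots are needed, so at most 11 can be filled.
An assignment achieving 11: Mar 2→Eriksen+Abara, Mar 3→Eriksen+Marcus, Mar 4→Tran, Mar 5→Yilmaz, Mar 6→Yilmaz, Mar 7→Baptiste, Mar 9→Baptiste, Mar 10→Wu, Mar 11→Tran.
Loads: Baptiste 2/2, Wu 1/1, Eriksen 2/2, Yilmaz 2/2, Marcus 1/1, Abara 1/1, Tran 2/2.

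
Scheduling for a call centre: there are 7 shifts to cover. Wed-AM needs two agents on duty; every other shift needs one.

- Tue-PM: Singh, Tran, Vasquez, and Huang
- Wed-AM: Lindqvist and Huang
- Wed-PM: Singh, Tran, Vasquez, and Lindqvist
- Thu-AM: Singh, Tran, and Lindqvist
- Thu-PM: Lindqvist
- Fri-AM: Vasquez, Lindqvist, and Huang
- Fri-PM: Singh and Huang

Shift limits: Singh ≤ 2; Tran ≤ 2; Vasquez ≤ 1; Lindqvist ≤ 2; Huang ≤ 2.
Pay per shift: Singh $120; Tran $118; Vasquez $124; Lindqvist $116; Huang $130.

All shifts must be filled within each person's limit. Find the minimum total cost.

Wed-AM can only be covered by Lindqvist and Huang, so that assignment is forced.
Thu-PM can only be covered by Lindqvist, so that assignment is forced.
Picking the cheapest available agent for each shift independently would cost $948, but that ignores the shift limits.
An optimal schedule: Tue-PM→Tran, Wed-AM→Lindqvist+Huang, Wed-PM→Tran, Thu-AM→Singh, Thu-PM→Lindqvist, Fri-AM→Vasquez, Fri-PM→Singh.
Total: 118 + 116 + 130 + 118 + 120 + 116 + 124 + 120 = $962.

$962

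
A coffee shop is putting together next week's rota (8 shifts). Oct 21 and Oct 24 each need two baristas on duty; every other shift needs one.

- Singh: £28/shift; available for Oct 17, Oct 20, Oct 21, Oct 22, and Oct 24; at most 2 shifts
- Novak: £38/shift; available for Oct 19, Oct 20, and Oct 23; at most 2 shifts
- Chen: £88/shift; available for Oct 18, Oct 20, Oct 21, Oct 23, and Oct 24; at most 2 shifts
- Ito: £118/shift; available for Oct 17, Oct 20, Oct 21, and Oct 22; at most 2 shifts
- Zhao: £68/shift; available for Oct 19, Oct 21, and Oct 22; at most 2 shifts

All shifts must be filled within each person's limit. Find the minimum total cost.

£680

Oct 18 can only be covered by Chen, so that assignment is forced.
Oct 24 can only be covered by Singh and Chen, so that assignment is forced.
Picking the cheapest available barista for each shift independently would cost £460, but that ignores the shift limits.
An optimal schedule: Oct 17→Singh, Oct 18→Chen, Oct 19→Novak, Oct 20→Ito, Oct 21→Ito+Zhao, Oct 22→Zhao, Oct 23→Novak, Oct 24→Singh+Chen.
Total: 28 + 88 + 38 + 118 + 118 + 68 + 68 + 38 + 28 + 88 = £680.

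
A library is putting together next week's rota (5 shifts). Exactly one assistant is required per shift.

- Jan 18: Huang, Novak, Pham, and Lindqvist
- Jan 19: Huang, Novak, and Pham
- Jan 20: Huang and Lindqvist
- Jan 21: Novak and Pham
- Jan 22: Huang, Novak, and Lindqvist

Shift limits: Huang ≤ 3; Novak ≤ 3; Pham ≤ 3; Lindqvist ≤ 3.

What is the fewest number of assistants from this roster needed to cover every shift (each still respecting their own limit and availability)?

5 slots to fill and no one can take more than 3, so at least ⌈5/3⌉ = 2 assistants are needed.
Huang and Novak alone can cover everything: Jan 18→Huang, Jan 19→Huang, Jan 20→Huang, Jan 21→Novak, Jan 22→Novak.

2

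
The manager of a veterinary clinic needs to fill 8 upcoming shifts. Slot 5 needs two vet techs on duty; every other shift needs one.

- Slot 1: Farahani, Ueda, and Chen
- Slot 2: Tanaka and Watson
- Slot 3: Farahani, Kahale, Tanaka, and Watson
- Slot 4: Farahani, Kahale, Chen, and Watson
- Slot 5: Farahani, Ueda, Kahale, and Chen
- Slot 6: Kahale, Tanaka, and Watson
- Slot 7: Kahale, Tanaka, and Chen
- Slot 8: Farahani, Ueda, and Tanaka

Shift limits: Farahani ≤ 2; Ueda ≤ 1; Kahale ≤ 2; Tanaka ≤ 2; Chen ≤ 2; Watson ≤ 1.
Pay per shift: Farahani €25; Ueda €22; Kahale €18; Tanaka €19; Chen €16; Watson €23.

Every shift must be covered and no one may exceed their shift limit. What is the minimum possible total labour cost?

Picking the cheapest available vet tech for each shift independently would cost €156, but that ignores the shift limits.
An optimal schedule: Slot 1→Chen, Slot 2→Tanaka, Slot 3→Kahale, Slot 4→Watson, Slot 5→Ueda+Farahani, Slot 6→Kahale, Slot 7→Chen, Slot 8→Tanaka.
Total: 16 + 19 + 18 + 23 + 22 + 25 + 18 + 16 + 19 = €176.

€176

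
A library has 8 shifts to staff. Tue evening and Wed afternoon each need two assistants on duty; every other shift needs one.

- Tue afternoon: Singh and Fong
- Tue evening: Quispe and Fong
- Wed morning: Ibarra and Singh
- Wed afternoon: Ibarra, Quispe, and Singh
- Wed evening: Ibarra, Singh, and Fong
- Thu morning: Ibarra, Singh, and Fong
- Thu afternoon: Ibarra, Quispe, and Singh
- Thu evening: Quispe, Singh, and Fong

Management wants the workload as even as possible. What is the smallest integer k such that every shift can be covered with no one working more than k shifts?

With 4 assistants and 10 worker-slots to fill, someone must work at least ⌈10/4⌉ = 3 shifts, so k ≥ 3.
k = 3 works: Tue afternoon→Singh, Tue evening→Quispe+Fong, Wed morning→Ibarra, Wed afternoon→Ibarra+Quispe, Wed evening→Ibarra, Thu morning→Singh, Thu afternoon→Quispe, Thu evening→Singh.
Loads: Ibarra 3, Quispe 3, Singh 3, Fong 1 — all ≤ 3.

3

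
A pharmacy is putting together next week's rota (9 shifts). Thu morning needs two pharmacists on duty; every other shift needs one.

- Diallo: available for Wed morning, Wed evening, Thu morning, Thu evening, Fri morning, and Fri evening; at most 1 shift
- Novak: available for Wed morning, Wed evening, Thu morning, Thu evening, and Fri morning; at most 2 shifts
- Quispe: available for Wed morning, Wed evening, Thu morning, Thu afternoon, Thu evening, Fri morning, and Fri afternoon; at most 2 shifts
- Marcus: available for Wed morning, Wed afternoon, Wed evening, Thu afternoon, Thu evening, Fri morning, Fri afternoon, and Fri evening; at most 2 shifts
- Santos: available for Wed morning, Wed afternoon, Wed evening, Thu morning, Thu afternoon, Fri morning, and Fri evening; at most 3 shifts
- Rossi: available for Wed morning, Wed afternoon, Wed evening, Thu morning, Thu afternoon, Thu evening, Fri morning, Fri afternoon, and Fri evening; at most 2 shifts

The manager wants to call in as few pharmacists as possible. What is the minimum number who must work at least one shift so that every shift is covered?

10 slots to fill and no one can take more than 3, so at least ⌈10/3⌉ = 4 pharmacists are needed.
Any 4 pharmacists together have capacity at most 3+2+2+2 = 9 < 10 slots, so 4 can never suffice.
Diallo, Novak, Quispe, Marcus, and Santos alone can cover everything: Wed morning→Marcus, Wed afternoon→Marcus, Wed evening→Santos, Thu morning→Novak+Santos, Thu afternoon→Quispe, Thu evening→Novak, Fri morning→Santos, Fri afternoon→Quispe, Fri evening→Diallo.

5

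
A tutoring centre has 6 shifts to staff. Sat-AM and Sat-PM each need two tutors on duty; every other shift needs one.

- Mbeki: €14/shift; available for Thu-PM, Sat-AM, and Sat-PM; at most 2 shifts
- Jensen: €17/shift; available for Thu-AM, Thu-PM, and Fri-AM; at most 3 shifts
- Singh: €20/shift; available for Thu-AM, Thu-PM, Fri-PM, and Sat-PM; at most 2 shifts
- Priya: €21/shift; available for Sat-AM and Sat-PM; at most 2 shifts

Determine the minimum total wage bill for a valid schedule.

€140

Fri-AM can only be covered by Jensen, so that assignment is forced.
Fri-PM can only be covered by Singh, so that assignment is forced.
Sat-AM can only be covered by Mbeki and Priya, so that assignment is forced.
Picking the cheapest available tutor for each shift independently would cost €137, but that ignores the shift limits.
An optimal schedule: Thu-AM→Jensen, Thu-PM→Jensen, Fri-AM→Jensen, Fri-PM→Singh, Sat-AM→Mbeki+Priya, Sat-PM→Mbeki+Singh.
Total: 17 + 17 + 17 + 20 + 14 + 21 + 14 + 20 = €140.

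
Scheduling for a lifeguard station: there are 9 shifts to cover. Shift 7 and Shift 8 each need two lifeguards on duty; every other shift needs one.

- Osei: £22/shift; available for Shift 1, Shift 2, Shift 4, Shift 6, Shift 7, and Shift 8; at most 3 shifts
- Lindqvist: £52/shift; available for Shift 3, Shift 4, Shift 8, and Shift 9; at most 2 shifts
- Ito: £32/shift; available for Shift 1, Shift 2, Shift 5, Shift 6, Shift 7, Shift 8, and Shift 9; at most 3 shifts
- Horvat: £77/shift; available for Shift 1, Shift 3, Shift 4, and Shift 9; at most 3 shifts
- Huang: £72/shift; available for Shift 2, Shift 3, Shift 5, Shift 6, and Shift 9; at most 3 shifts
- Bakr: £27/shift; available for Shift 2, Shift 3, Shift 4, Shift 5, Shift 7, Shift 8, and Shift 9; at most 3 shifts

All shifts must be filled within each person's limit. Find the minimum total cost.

Picking the cheapest available lifeguard for each shift independently would cost £267, but that ignores the shift limits.
An optimal schedule: Shift 1→Osei, Shift 2→Ito, Shift 3→Bakr, Shift 4→Lindqvist, Shift 5→Bakr, Shift 6→Osei, Shift 7→Osei+Bakr, Shift 8→Ito+Lindqvist, Shift 9→Ito.
Total: 22 + 32 + 27 + 52 + 27 + 22 + 22 + 27 + 32 + 52 + 32 = £347.

£347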